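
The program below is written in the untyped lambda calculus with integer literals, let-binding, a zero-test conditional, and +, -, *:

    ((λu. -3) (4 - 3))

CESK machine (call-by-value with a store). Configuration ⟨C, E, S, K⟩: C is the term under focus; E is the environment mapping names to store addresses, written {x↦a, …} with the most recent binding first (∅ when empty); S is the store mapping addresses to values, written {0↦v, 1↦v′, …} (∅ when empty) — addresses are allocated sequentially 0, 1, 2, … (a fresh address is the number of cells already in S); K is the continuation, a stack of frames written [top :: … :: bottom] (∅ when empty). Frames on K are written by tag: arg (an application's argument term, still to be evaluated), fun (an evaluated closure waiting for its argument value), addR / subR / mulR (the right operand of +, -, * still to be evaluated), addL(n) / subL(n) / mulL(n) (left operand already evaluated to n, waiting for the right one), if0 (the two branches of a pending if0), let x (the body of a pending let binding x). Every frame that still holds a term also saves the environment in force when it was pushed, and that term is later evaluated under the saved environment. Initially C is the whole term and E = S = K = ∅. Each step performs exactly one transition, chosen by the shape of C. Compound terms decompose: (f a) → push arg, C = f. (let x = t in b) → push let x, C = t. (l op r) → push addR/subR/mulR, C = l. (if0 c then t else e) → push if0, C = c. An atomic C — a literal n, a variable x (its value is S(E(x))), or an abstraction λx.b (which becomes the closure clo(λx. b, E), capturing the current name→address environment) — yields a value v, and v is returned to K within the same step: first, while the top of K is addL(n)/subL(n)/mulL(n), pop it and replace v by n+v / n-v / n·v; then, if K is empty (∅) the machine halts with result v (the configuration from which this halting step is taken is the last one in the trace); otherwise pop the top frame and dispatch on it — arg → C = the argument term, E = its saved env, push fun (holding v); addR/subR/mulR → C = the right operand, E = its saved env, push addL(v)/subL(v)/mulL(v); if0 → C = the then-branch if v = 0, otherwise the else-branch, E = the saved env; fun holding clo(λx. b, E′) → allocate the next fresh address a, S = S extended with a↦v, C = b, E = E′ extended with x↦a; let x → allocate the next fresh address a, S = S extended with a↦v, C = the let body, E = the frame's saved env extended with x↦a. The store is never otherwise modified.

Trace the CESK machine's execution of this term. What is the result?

Answer: -3

Machine steps:
[0] [C=((λu. -3) (4 - 3)) | E=∅ | S=∅ | K=∅]
[1] [C=(λu. -3) | E=∅ | S=∅ | K=[arg]]
[2] [C=(4 - 3) | E=∅ | S=∅ | K=[fun]]
[3] [C=4 | E=∅ | S=∅ | K=[subR :: fun]]
[4] [C=3 | E=∅ | S=∅ | K=[subL(4) :: fun]]
[5] [C=-3 | E={u↦0} | S={0↦1} | K=∅]
→ final value -3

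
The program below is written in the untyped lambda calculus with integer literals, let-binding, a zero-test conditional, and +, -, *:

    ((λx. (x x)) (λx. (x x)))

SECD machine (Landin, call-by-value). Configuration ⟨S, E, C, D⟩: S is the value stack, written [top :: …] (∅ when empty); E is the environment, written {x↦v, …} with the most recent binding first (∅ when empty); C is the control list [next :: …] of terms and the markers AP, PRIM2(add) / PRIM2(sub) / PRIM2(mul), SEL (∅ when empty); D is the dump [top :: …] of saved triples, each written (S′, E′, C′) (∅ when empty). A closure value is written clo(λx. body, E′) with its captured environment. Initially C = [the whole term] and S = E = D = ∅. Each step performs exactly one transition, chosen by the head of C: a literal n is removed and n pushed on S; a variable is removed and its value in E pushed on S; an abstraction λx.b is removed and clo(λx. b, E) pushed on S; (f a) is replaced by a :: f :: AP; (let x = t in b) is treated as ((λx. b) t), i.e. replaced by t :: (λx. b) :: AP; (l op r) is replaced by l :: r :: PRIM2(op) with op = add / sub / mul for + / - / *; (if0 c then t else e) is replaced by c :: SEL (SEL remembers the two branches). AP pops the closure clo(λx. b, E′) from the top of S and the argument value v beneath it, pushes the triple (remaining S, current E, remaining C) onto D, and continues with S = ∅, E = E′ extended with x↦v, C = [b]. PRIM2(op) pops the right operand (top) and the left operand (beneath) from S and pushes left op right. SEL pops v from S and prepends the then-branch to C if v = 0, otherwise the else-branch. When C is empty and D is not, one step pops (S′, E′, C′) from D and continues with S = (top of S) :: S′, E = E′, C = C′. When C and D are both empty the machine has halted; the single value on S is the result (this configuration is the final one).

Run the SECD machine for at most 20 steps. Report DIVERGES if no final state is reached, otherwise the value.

t=0: [S=∅ | E=∅ | C=[((λx. (x x)) (λx. (x x)))] | D=∅]
t=1: [S=∅ | E=∅ | C=[(λx. (x x)) :: (λx. (x x)) :: AP] | D=∅]
t=2: [S=[clo(λx. (x x), ∅)] | E=∅ | C=[(λx. (x x)) :: AP] | D=∅]
t=3: [S=[clo(λx. (x x), ∅) :: clo(λx. (x x), ∅)] | E=∅ | C=[AP] | D=∅]
t=4: [S=∅ | E={x↦clo(λx. (x x), ∅)} | C=[(x x)] | D=[(∅, ∅, ∅)]]
t=5: [S=∅ | E={x↦clo(λx. (x x), ∅)} | C=[x :: x :: AP] | D=[(∅, ∅, ∅)]]
t=6: [S=[clo(λx. (x x), ∅)] | E={x↦clo(λx. (x x), ∅)} | C=[x :: AP] | D=[(∅, ∅, ∅)]]
t=7: [S=[clo(λx. (x x), ∅) :: clo(λx. (x x), ∅)] | E={x↦clo(λx. (x x), ∅)} | C=[AP] | D=[(∅, ∅, ∅)]]
t=8: [S=∅ | E={x↦clo(λx. (x x), ∅)} | C=[(x x)] | D=[(∅, {x↦clo(λx. (x x), ∅)}, ∅) :: (∅, ∅, ∅)]]
t=9: [S=∅ | E={x↦clo(λx. (x x), ∅)} | C=[x :: x :: AP] | D=[(∅, {x↦clo(λx. (x x), ∅)}, ∅) :: (∅, ∅, ∅)]]
t=10: [S=[clo(λx. (x x), ∅)] | E={x↦clo(λx. (x x), ∅)} | C=[x :: AP] | D=[(∅, {x↦clo(λx. (x x), ∅)}, ∅) :: (∅, ∅, ∅)]]
t=11: [S=[clo(λx. (x x), ∅) :: clo(λx. (x x), ∅)] | E={x↦clo(λx. (x x), ∅)} | C=[AP] | D=[(∅, {x↦clo(λx. (x x), ∅)}, ∅) :: (∅, ∅, ∅)]]
t=12: [S=∅ | E={x↦clo(λx. (x x), ∅)} | C=[(x x)] | D=[(∅, {x↦clo(λx. (x x), ∅)}, ∅) :: (∅, {x↦clo(λx. (x x), ∅)}, ∅) :: (∅, ∅, ∅)]]
t=13: [S=∅ | E={x↦clo(λx. (x x), ∅)} | C=[x :: x :: AP] | D=[(∅, {x↦clo(λx. (x x), ∅)}, ∅) :: (∅, {x↦clo(λx. (x x), ∅)}, ∅) :: (∅, ∅, ∅)]]
t=14: [S=[clo(λx. (x x), ∅)] | E={x↦clo(λx. (x x), ∅)} | C=[x :: AP] | D=[(∅, {x↦clo(λx. (x x), ∅)}, ∅) :: (∅, {x↦clo(λx. (x x), ∅)}, ∅) :: (∅, ∅, ∅)]]
t=15: [S=[clo(λx. (x x), ∅) :: clo(λx. (x x), ∅)] | E={x↦clo(λx. (x x), ∅)} | C=[AP] | D=[(∅, {x↦clo(λx. (x x), ∅)}, ∅) :: (∅, {x↦clo(λx. (x x), ∅)}, ∅) :: (∅, ∅, ∅)]]
t=16: [S=∅ | E={x↦clo(λx. (x x), ∅)} | C=[(x x)] | D=[(∅, {x↦clo(λx. (x x), ∅)}, ∅) :: (∅, {x↦clo(λx. (x x), ∅)}, ∅) :: (∅, {x↦clo(λx. (x x), ∅)}, ∅) :: (∅, ∅, ∅)]]
t=17: [S=∅ | E={x↦clo(λx. (x x), ∅)} | C=[x :: x :: AP] | D=[(∅, {x↦clo(λx. (x x), ∅)}, ∅) :: (∅, {x↦clo(λx. (x x), ∅)}, ∅) :: (∅, {x↦clo(λx. (x x), ∅)}, ∅) :: (∅, ∅, ∅)]]
t=18: [S=[clo(λx. (x x), ∅)] | E={x↦clo(λx. (x x), ∅)} | C=[x :: AP] | D=[(∅, {x↦clo(λx. (x x), ∅)}, ∅) :: (∅, {x↦clo(λx. (x x), ∅)}, ∅) :: (∅, {x↦clo(λx. (x x), ∅)}, ∅) :: (∅, ∅, ∅)]]
t=19: [S=[clo(λx. (x x), ∅) :: clo(λx. (x x), ∅)] | E={x↦clo(λx. (x x), ∅)} | C=[AP] | D=[(∅, {x↦clo(λx. (x x), ∅)}, ∅) :: (∅, {x↦clo(λx. (x x), ∅)}, ∅) :: (∅, {x↦clo(λx. (x x), ∅)}, ∅) :: (∅, ∅, ∅)]]
t=20: [S=∅ | E={x↦clo(λx. (x x), ∅)} | C=[(x x)] | D=[(∅, {x↦clo(λx. (x x), ∅)}, ∅) :: (∅, {x↦clo(λx. (x x), ∅)}, ∅) :: (∅, {x↦clo(λx. (x x), ∅)}, ∅) :: (∅, {x↦clo(λx. (x x), ∅)}, ∅) :: (∅, ∅, ∅)]]
→ 20 transitions taken and the configuration is still not final: no result within 20 steps

Answer: DIVERGES (no final state within 20 steps)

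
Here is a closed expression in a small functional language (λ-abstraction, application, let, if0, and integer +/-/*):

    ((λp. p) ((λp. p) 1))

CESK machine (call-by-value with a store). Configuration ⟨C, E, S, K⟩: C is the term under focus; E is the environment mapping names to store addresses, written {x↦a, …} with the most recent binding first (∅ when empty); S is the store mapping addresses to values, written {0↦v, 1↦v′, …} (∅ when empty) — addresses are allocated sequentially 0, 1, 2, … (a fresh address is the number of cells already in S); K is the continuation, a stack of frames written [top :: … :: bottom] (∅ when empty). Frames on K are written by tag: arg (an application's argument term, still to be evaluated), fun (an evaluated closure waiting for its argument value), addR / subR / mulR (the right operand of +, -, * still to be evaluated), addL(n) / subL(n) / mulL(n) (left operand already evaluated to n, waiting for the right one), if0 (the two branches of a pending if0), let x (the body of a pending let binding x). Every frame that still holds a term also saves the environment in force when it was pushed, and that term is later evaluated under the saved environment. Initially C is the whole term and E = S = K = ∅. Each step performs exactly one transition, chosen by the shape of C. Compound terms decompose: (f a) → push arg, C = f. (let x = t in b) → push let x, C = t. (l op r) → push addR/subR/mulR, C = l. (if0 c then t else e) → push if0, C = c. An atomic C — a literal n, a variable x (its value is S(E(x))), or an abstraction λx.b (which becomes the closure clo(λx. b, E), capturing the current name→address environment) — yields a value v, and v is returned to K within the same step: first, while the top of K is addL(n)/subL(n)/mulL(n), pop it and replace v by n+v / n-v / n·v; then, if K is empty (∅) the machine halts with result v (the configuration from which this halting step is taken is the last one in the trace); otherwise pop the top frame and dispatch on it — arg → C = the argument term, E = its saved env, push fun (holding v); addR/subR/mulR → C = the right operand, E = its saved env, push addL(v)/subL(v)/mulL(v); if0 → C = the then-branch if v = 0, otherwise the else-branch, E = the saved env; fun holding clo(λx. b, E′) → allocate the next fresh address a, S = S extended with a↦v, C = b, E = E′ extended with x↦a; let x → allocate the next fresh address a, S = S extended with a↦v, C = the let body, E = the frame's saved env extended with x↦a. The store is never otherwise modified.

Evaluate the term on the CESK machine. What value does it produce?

t=0: ⟨C=((λp. p) ((λp. p) 1)); E=∅; S=∅; K=∅⟩
t=1: ⟨C=(λp. p); E=∅; S=∅; K=[arg]⟩
t=2: ⟨C=((λp. p) 1); E=∅; S=∅; K=[fun]⟩
t=3: ⟨C=(λp. p); E=∅; S=∅; K=[arg :: fun]⟩
t=4: ⟨C=1; E=∅; S=∅; K=[fun :: fun]⟩
t=5: ⟨C=p; E={p↦0}; S={0↦1}; K=[fun]⟩
t=6: ⟨C=p; E={p↦1}; S={0↦1, 1↦1}; K=∅⟩
→ final value 1

Answer: 1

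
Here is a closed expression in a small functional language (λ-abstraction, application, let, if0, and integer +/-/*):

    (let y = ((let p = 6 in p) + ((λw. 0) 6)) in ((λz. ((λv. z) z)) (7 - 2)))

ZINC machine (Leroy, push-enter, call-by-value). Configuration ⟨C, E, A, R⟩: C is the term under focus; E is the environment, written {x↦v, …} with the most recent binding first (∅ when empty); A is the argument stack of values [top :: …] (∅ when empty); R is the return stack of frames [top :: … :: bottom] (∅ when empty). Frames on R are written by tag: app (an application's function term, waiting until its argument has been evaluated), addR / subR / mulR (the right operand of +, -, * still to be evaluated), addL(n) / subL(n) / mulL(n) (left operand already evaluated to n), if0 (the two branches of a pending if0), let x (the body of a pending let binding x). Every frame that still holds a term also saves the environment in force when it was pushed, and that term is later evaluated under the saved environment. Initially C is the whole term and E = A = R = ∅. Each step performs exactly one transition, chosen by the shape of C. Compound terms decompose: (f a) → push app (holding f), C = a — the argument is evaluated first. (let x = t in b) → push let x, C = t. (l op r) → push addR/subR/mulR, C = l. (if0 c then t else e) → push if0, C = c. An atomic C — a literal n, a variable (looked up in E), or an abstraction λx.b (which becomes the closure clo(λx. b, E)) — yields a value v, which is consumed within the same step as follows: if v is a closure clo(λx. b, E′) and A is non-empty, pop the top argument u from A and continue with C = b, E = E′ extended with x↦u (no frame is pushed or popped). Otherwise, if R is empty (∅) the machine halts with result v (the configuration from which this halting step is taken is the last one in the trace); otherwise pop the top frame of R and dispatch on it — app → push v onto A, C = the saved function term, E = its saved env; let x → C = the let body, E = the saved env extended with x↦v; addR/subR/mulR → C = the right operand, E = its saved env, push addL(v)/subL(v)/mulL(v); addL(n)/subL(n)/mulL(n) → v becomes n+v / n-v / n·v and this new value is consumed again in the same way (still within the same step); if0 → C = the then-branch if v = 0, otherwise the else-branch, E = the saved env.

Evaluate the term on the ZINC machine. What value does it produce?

Answer: 5

Execution trace:
[0] [C=(let y = ((let p = 6 in p) + ((λw. 0) 6)) in ((λz. ((λv. z) z)) (7 - 2))) | E=∅ | A=∅ | R=∅]
[1] [C=((let p = 6 in p) + ((λw. 0) 6)) | E=∅ | A=∅ | R=[let y]]
[2] [C=(let p = 6 in p) | E=∅ | A=∅ | R=[addR :: let y]]
[3] [C=6 | E=∅ | A=∅ | R=[let p :: addR :: let y]]
[4] [C=p | E={p↦6} | A=∅ | R=[addR :: let y]]
[5] [C=((λw. 0) 6) | E=∅ | A=∅ | R=[addL(6) :: let y]]
[6] [C=6 | E=∅ | A=∅ | R=[app :: addL(6) :: let y]]
[7] [C=(λw. 0) | E=∅ | A=[6] | R=[addL(6) :: let y]]
[8] [C=0 | E={w↦6} | A=∅ | R=[addL(6) :: let y]]
[9] [C=((λz. ((λv. z) z)) (7 - 2)) | E={y↦6} | A=∅ | R=∅]
[10] [C=(7 - 2) | E={y↦6} | A=∅ | R=[app]]
[11] [C=7 | E={y↦6} | A=∅ | R=[subR :: app]]
[12] [C=2 | E={y↦6} | A=∅ | R=[subL(7) :: app]]
[13] [C=(λz. ((λv. z) z)) | E={y↦6} | A=[5] | R=∅]
[14] [C=((λv. z) z) | E={z↦5, y↦6} | A=∅ | R=∅]
[15] [C=z | E={z↦5, y↦6} | A=∅ | R=[app]]
[16] [C=(λv. z) | E={z↦5, y↦6} | A=[5] | R=∅]
[17] [C=z | E={v↦5, z↦5, y↦6} | A=∅ | R=∅]
→ final value 5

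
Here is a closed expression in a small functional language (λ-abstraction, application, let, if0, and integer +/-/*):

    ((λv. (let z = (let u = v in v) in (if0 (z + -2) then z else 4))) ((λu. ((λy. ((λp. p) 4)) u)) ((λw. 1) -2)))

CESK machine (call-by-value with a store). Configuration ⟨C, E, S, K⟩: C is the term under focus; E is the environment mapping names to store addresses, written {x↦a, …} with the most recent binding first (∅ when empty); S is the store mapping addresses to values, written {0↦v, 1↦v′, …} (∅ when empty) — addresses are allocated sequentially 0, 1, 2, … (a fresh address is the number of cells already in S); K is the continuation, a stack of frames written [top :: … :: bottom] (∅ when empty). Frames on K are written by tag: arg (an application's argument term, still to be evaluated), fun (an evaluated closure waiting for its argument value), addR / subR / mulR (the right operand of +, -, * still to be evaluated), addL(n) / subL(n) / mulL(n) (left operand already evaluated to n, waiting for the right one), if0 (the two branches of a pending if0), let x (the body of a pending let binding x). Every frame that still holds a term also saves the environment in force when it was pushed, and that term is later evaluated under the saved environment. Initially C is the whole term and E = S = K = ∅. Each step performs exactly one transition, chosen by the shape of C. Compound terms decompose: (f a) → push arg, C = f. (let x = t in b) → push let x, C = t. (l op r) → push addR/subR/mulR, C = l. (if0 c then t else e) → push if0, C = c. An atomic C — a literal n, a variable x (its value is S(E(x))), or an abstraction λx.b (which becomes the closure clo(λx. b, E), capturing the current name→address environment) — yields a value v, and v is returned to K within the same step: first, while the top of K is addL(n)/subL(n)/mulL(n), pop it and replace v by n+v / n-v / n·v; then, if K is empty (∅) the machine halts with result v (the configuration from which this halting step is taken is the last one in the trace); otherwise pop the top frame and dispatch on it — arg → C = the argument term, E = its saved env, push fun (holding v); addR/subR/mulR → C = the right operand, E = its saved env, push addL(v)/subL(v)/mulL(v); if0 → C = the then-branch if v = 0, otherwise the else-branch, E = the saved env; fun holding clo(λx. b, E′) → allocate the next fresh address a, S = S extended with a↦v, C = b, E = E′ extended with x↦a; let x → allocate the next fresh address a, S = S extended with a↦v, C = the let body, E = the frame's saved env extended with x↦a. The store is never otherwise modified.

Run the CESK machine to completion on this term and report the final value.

Answer: 4

Machine steps:
t=0: [C=((λv. (let z = (let u = v in v) in (if0 (z + -2) then z else 4))) ((λu. ((λy. ((λp. p) 4)) u)) ((λw. 1) -2))) | E=∅ | S=∅ | K=∅]
t=1: [C=(λv. (let z = (let u = v in v) in (if0 (z + -2) then z else 4))) | E=∅ | S=∅ | K=[arg]]
t=2: [C=((λu. ((λy. ((λp. p) 4)) u)) ((λw. 1) -2)) | E=∅ | S=∅ | K=[fun]]
t=3: [C=(λu. ((λy. ((λp. p) 4)) u)) | E=∅ | S=∅ | K=[arg :: fun]]
t=4: [C=((λw. 1) -2) | E=∅ | S=∅ | K=[fun :: fun]]
t=5: [C=(λw. 1) | E=∅ | S=∅ | K=[arg :: fun :: fun]]
t=6: [C=-2 | E=∅ | S=∅ | K=[fun :: fun :: fun]]
t=7: [C=1 | E={w↦0} | S={0↦-2} | K=[fun :: fun]]
t=8: [C=((λy. ((λp. p) 4)) u) | E={u↦1} | S={0↦-2, 1↦1} | K=[fun]]
t=9: [C=(λy. ((λp. p) 4)) | E={u↦1} | S={0↦-2, 1↦1} | K=[arg :: fun]]
t=10: [C=u | E={u↦1} | S={0↦-2, 1↦1} | K=[fun :: fun]]
t=11: [C=((λp. p) 4) | E={y↦2, u↦1} | S={0↦-2, 1↦1, 2↦1} | K=[fun]]
t=12: [C=(λp. p) | E={y↦2, u↦1} | S={0↦-2, 1↦1, 2↦1} | K=[arg :: fun]]
t=13: [C=4 | E={y↦2, u↦1} | S={0↦-2, 1↦1, 2↦1} | K=[fun :: fun]]
t=14: [C=p | E={p↦3, y↦2, u↦1} | S={0↦-2, 1↦1, 2↦1, 3↦4} | K=[fun]]
t=15: [C=(let z = (let u = v in v) in (if0 (z + -2) then z else 4)) | E={v↦4} | S={0↦-2, 1↦1, 2↦1, 3↦4, 4↦4} | K=∅]
t=16: [C=(let u = v in v) | E={v↦4} | S={0↦-2, 1↦1, 2↦1, 3↦4, 4↦4} | K=[let z]]
t=17: [C=v | E={v↦4} | S={0↦-2, 1↦1, 2↦1, 3↦4, 4↦4} | K=[let u :: let z]]
t=18: [C=v | E={u↦5, v↦4} | S={0↦-2, 1↦1, 2↦1, 3↦4, 4↦4, 5↦4} | K=[let z]]
t=19: [C=(if0 (z + -2) then z else 4) | E={z↦6, v↦4} | S={0↦-2, 1↦1, 2↦1, 3↦4, 4↦4, 5↦4, 6↦4} | K=∅]
t=20: [C=(z + -2) | E={z↦6, v↦4} | S={0↦-2, 1↦1, 2↦1, 3↦4, 4↦4, 5↦4, 6↦4} | K=[if0]]
t=21: [C=z | E={z↦6, v↦4} | S={0↦-2, 1↦1, 2↦1, 3↦4, 4↦4, 5↦4, 6↦4} | K=[addR :: if0]]
t=22: [C=-2 | E={z↦6, v↦4} | S={0↦-2, 1↦1, 2↦1, 3↦4, 4↦4, 5↦4, 6↦4} | K=[addL(4) :: if0]]
t=23: [C=4 | E={z↦6, v↦4} | S={0↦-2, 1↦1, 2↦1, 3↦4, 4↦4, 5↦4, 6↦4} | K=∅]
→ final value 4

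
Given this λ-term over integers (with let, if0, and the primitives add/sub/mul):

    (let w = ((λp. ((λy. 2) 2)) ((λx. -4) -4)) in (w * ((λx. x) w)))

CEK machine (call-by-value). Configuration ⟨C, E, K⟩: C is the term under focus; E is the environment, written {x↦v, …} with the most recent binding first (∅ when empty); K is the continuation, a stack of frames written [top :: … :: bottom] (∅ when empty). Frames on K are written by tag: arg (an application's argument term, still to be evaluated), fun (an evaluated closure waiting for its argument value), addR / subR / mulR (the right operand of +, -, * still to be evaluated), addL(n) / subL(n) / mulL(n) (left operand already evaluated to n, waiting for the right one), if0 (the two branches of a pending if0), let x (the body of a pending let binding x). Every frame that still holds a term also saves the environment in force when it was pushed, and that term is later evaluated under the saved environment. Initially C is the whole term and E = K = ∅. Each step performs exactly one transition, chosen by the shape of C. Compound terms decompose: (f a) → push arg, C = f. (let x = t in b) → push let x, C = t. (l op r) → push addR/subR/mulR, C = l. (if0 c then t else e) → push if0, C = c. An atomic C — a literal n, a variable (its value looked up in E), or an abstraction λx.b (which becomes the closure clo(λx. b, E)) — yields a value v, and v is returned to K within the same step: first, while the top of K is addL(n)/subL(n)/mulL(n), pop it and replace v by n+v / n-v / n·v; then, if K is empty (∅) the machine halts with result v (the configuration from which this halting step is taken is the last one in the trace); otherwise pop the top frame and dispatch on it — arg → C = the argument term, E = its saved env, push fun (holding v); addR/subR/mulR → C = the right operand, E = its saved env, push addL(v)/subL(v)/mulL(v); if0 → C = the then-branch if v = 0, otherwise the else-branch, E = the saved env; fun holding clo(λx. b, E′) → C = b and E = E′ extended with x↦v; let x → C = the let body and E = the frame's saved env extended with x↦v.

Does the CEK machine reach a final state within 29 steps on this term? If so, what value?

step 0: ⟨C=(let w = ((λp. ((λy. 2) 2)) ((λx. -4) -4)) in (w * ((λx. x) w))); E=∅; K=∅⟩
step 1: ⟨C=((λp. ((λy. 2) 2)) ((λx. -4) -4)); E=∅; K=[let w]⟩
step 2: ⟨C=(λp. ((λy. 2) 2)); E=∅; K=[arg :: let w]⟩
step 3: ⟨C=((λx. -4) -4); E=∅; K=[fun :: let w]⟩
step 4: ⟨C=(λx. -4); E=∅; K=[arg :: fun :: let w]⟩
step 5: ⟨C=-4; E=∅; K=[fun :: fun :: let w]⟩
step 6: ⟨C=-4; E={x↦-4}; K=[fun :: let w]⟩
step 7: ⟨C=((λy. 2) 2); E={p↦-4}; K=[let w]⟩
step 8: ⟨C=(λy. 2); E={p↦-4}; K=[arg :: let w]⟩
step 9: ⟨C=2; E={p↦-4}; K=[fun :: let w]⟩
step 10: ⟨C=2; E={y↦2, p↦-4}; K=[let w]⟩
step 11: ⟨C=(w * ((λx. x) w)); E={w↦2}; K=∅⟩
step 12: ⟨C=w; E={w↦2}; K=[mulR]⟩
step 13: ⟨C=((λx. x) w); E={w↦2}; K=[mulL(2)]⟩
step 14: ⟨C=(λx. x); E={w↦2}; K=[arg :: mulL(2)]⟩
step 15: ⟨C=w; E={w↦2}; K=[fun :: mulL(2)]⟩
step 16: ⟨C=x; E={x↦2, w↦2}; K=[mulL(2)]⟩
→ final value 4

Answer: 4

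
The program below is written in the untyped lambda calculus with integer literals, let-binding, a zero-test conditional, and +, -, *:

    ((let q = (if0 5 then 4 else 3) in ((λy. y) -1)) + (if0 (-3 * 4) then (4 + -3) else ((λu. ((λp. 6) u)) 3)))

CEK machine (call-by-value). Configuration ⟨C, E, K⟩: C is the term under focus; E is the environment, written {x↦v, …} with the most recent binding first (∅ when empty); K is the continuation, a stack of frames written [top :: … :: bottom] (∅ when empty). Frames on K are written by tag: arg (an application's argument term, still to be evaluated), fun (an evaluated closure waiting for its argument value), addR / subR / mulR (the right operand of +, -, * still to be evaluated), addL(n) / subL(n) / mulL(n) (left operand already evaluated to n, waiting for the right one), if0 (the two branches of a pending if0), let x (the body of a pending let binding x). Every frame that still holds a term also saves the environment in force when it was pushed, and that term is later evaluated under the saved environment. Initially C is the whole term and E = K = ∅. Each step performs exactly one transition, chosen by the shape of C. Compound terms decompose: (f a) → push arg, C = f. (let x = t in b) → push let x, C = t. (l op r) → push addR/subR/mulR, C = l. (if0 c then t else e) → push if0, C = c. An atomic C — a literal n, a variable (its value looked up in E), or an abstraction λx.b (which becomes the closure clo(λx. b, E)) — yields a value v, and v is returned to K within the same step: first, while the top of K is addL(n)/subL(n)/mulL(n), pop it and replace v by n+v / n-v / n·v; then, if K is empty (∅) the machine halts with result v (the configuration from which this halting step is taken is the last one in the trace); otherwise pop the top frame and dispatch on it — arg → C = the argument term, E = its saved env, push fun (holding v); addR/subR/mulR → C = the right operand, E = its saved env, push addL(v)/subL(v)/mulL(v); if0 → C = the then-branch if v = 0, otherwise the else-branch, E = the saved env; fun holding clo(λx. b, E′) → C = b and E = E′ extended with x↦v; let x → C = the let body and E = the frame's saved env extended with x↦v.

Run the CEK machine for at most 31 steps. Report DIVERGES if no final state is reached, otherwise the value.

Answer: 5

Derivation:
0. <C=((let q = (if0 5 then 4 else 3) in ((λy. y) -1)) + (if0 (-3 * 4) then (4 + -3) else ((λu. ((λp. 6) u)) 3))), E=∅, K=∅>
1. <C=(let q = (if0 5 then 4 else 3) in ((λy. y) -1)), E=∅, K=[addR]>
2. <C=(if0 5 then 4 else 3), E=∅, K=[let q :: addR]>
3. <C=5, E=∅, K=[if0 :: let q :: addR]>
4. <C=3, E=∅, K=[let q :: addR]>
5. <C=((λy. y) -1), E={q↦3}, K=[addR]>
6. <C=(λy. y), E={q↦3}, K=[arg :: addR]>
7. <C=-1, E={q↦3}, K=[fun :: addR]>
8. <C=y, E={y↦-1, q↦3}, K=[addR]>
9. <C=(if0 (-3 * 4) then (4 + -3) else ((λu. ((λp. 6) u)) 3)), E=∅, K=[addL(-1)]>
10. <C=(-3 * 4), E=∅, K=[if0 :: addL(-1)]>
11. <C=-3, E=∅, K=[mulR :: if0 :: addL(-1)]>
12. <C=4, E=∅, K=[mulL(-3) :: if0 :: addL(-1)]>
13. <C=((λu. ((λp. 6) u)) 3), E=∅, K=[addL(-1)]>
14. <C=(λu. ((λp. 6) u)), E=∅, K=[arg :: addL(-1)]>
15. <C=3, E=∅, K=[fun :: addL(-1)]>
16. <C=((λp. 6) u), E={u↦3}, K=[addL(-1)]>
17. <C=(λp. 6), E={u↦3}, K=[arg :: addL(-1)]>
18. <C=u, E={u↦3}, K=[fun :: addL(-1)]>
19. <C=6, E={p↦3, u↦3}, K=[addL(-1)]>
→ final value 5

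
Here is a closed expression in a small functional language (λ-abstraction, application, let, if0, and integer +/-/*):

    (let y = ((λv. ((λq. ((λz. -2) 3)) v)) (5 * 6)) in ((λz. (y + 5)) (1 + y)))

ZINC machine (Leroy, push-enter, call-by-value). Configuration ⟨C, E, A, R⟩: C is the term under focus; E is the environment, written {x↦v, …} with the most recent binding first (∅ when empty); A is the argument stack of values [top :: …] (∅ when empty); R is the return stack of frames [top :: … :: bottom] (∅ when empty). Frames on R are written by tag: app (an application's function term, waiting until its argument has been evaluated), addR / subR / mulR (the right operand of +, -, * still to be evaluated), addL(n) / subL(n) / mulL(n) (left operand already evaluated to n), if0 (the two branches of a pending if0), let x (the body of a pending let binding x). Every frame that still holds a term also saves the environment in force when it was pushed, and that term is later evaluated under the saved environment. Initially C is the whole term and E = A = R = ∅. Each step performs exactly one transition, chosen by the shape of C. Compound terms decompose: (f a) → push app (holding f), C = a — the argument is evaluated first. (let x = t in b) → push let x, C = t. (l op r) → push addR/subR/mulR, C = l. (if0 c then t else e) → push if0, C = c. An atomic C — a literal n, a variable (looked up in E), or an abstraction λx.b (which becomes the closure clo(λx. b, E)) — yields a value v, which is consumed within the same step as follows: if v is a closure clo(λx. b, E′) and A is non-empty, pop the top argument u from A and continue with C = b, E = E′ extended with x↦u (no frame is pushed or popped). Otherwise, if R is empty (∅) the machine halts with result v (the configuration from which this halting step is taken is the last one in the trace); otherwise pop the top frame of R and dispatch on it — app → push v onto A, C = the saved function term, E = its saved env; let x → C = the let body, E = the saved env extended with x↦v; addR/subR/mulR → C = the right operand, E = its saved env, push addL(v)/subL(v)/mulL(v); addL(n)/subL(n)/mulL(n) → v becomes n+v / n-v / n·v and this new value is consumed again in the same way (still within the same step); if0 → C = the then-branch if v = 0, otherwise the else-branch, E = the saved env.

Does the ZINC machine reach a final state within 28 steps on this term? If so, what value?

[0] [C=(let y = ((λv. ((λq. ((λz. -2) 3)) v)) (5 * 6)) in ((λz. (y + 5)) (1 + y))) | E=∅ | A=∅ | R=∅]
[1] [C=((λv. ((λq. ((λz. -2) 3)) v)) (5 * 6)) | E=∅ | A=∅ | R=[let y]]
[2] [C=(5 * 6) | E=∅ | A=∅ | R=[app :: let y]]
[3] [C=5 | E=∅ | A=∅ | R=[mulR :: app :: let y]]
[4] [C=6 | E=∅ | A=∅ | R=[mulL(5) :: app :: let y]]
[5] [C=(λv. ((λq. ((λz. -2) 3)) v)) | E=∅ | A=[30] | R=[let y]]
[6] [C=((λq. ((λz. -2) 3)) v) | E={v↦30} | A=∅ | R=[let y]]
[7] [C=v | E={v↦30} | A=∅ | R=[app :: let y]]
[8] [C=(λq. ((λz. -2) 3)) | E={v↦30} | A=[30] | R=[let y]]
[9] [C=((λz. -2) 3) | E={q↦30, v↦30} | A=∅ | R=[let y]]
[10] [C=3 | E={q↦30, v↦30} | A=∅ | R=[app :: let y]]
[11] [C=(λz. -2) | E={q↦30, v↦30} | A=[3] | R=[let y]]
[12] [C=-2 | E={z↦3, q↦30, v↦30} | A=∅ | R=[let y]]
[13] [C=((λz. (y + 5)) (1 + y)) | E={y↦-2} | A=∅ | R=∅]
[14] [C=(1 + y) | E={y↦-2} | A=∅ | R=[app]]
[15] [C=1 | E={y↦-2} | A=∅ | R=[addR :: app]]
[16] [C=y | E={y↦-2} | A=∅ | R=[addL(1) :: app]]
[17] [C=(λz. (y + 5)) | E={y↦-2} | A=[-1] | R=∅]
[18] [C=(y + 5) | E={z↦-1, y↦-2} | A=∅ | R=∅]
[19] [C=y | E={z↦-1, y↦-2} | A=∅ | R=[addR]]
[20] [C=5 | E={z↦-1, y↦-2} | A=∅ | R=[addL(-2)]]
→ final value 3

Answer: 3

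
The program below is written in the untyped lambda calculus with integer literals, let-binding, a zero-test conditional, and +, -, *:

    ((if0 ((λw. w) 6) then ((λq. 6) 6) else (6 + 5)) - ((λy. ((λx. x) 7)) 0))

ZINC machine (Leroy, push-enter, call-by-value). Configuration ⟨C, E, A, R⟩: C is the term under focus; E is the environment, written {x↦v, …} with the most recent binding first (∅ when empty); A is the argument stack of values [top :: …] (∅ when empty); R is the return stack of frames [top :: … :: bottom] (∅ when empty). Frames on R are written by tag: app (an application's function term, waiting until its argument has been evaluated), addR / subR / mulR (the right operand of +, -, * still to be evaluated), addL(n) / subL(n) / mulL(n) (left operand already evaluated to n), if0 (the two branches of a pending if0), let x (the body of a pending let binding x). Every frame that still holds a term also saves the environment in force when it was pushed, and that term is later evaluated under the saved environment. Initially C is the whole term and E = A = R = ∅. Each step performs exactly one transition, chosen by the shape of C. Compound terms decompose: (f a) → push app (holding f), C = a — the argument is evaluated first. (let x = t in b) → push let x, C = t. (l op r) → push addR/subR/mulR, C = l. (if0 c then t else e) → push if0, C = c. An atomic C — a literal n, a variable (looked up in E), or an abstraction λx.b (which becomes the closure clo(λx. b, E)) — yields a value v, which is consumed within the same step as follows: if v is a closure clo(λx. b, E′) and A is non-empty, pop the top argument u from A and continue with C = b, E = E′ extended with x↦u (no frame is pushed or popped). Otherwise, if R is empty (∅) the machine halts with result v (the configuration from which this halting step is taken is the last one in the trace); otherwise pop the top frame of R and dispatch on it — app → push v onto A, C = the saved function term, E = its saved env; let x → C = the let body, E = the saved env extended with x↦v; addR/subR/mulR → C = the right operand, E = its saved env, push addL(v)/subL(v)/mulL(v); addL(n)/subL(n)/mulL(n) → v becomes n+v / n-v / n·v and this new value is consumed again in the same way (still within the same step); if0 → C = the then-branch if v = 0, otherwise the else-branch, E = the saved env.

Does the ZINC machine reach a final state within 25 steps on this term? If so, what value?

Answer: 4

Execution trace:
[0] <C=((if0 ((λw. w) 6) then ((λq. 6) 6) else (6 + 5)) - ((λy. ((λx. x) 7)) 0)), E=∅, A=∅, R=∅>
[1] <C=(if0 ((λw. w) 6) then ((λq. 6) 6) else (6 + 5)), E=∅, A=∅, R=[subR]>
[2] <C=((λw. w) 6), E=∅, A=∅, R=[if0 :: subR]>
[3] <C=6, E=∅, A=∅, R=[app :: if0 :: subR]>
[4] <C=(λw. w), E=∅, A=[6], R=[if0 :: subR]>
[5] <C=w, E={w↦6}, A=∅, R=[if0 :: subR]>
[6] <C=(6 + 5), E=∅, A=∅, R=[subR]>
[7] <C=6, E=∅, A=∅, R=[addR :: subR]>
[8] <C=5, E=∅, A=∅, R=[addL(6) :: subR]>
[9] <C=((λy. ((λx. x) 7)) 0), E=∅, A=∅, R=[subL(11)]>
[10] <C=0, E=∅, A=∅, R=[app :: subL(11)]>
[11] <C=(λy. ((λx. x) 7)), E=∅, A=[0], R=[subL(11)]>
[12] <C=((λx. x) 7), E={y↦0}, A=∅, R=[subL(11)]>
[13] <C=7, E={y↦0}, A=∅, R=[app :: subL(11)]>
[14] <C=(λx. x), E={y↦0}, A=[7], R=[subL(11)]>
[15] <C=x, E={x↦7, y↦0}, A=∅, R=[subL(11)]>
→ final value 4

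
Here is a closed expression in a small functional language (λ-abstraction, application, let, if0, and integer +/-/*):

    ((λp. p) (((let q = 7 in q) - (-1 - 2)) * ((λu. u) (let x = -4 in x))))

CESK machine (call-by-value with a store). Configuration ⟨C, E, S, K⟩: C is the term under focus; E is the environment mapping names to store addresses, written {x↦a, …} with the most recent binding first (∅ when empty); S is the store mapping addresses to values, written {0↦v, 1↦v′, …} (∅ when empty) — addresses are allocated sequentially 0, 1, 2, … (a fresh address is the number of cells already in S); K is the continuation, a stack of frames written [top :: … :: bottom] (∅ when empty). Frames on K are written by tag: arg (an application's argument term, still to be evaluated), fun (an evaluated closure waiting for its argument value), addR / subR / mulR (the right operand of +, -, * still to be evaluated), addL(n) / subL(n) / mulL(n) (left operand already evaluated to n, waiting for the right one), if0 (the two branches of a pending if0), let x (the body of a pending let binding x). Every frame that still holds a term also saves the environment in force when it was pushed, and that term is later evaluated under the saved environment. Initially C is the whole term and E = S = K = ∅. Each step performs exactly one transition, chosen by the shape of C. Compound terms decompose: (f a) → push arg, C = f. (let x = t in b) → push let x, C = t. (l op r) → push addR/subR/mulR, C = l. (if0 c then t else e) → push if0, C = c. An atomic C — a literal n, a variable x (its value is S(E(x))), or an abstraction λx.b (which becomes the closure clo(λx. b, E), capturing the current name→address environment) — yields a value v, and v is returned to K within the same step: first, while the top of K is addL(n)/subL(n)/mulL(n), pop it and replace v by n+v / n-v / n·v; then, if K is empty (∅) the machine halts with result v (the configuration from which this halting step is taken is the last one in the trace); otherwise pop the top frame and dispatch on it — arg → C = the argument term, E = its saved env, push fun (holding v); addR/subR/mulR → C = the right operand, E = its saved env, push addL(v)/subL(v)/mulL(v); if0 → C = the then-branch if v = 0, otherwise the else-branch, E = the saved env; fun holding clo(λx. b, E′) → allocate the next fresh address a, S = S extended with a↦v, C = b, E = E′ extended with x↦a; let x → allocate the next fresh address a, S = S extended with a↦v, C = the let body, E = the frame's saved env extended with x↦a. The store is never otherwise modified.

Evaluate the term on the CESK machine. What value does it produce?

t=0: ⟨C=((λp. p) (((let q = 7 in q) - (-1 - 2)) * ((λu. u) (let x = -4 in x)))); E=∅; S=∅; K=∅⟩
t=1: ⟨C=(λp. p); E=∅; S=∅; K=[arg]⟩
t=2: ⟨C=(((let q = 7 in q) - (-1 - 2)) * ((λu. u) (let x = -4 in x))); E=∅; S=∅; K=[fun]⟩
t=3: ⟨C=((let q = 7 in q) - (-1 - 2)); E=∅; S=∅; K=[mulR :: fun]⟩
t=4: ⟨C=(let q = 7 in q); E=∅; S=∅; K=[subR :: mulR :: fun]⟩
t=5: ⟨C=7; E=∅; S=∅; K=[let q :: subR :: mulR :: fun]⟩
t=6: ⟨C=q; E={q↦0}; S={0↦7}; K=[subR :: mulR :: fun]⟩
t=7: ⟨C=(-1 - 2); E=∅; S={0↦7}; K=[subL(7) :: mulR :: fun]⟩
t=8: ⟨C=-1; E=∅; S={0↦7}; K=[subR :: subL(7) :: mulR :: fun]⟩
t=9: ⟨C=2; E=∅; S={0↦7}; K=[subL(-1) :: subL(7) :: mulR :: fun]⟩
t=10: ⟨C=((λu. u) (let x = -4 in x)); E=∅; S={0↦7}; K=[mulL(10) :: fun]⟩
t=11: ⟨C=(λu. u); E=∅; S={0↦7}; K=[arg :: mulL(10) :: fun]⟩
t=12: ⟨C=(let x = -4 in x); E=∅; S={0↦7}; K=[fun :: mulL(10) :: fun]⟩
t=13: ⟨C=-4; E=∅; S={0↦7}; K=[let x :: fun :: mulL(10) :: fun]⟩
t=14: ⟨C=x; E={x↦1}; S={0↦7, 1↦-4}; K=[fun :: mulL(10) :: fun]⟩
t=15: ⟨C=u; E={u↦2}; S={0↦7, 1↦-4, 2↦-4}; K=[mulL(10) :: fun]⟩
t=16: ⟨C=p; E={p↦3}; S={0↦7, 1↦-4, 2↦-4, 3↦-40}; K=∅⟩
→ final value -40

Answer: -40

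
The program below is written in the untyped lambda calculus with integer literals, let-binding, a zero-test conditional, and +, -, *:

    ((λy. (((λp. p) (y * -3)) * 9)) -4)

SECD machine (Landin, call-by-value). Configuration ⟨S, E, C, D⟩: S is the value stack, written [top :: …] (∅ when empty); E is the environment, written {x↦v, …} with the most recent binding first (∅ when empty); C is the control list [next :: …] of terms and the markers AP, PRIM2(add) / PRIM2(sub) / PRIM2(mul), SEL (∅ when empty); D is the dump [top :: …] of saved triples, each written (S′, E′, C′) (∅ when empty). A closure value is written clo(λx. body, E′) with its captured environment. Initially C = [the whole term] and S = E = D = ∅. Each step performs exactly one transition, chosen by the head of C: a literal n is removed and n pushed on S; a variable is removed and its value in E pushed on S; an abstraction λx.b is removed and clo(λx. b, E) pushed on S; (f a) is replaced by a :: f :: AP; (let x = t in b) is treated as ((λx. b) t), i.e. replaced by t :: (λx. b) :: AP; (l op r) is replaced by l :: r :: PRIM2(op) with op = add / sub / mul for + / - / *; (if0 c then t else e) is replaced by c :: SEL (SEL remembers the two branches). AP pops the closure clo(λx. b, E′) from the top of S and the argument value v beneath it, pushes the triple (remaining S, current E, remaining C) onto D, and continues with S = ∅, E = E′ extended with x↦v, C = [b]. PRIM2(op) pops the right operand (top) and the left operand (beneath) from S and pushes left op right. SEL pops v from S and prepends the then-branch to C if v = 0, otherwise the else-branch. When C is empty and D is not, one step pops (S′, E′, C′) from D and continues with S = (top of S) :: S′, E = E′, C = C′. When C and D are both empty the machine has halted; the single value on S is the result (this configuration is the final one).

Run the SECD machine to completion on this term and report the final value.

step 0: ⟨S=∅; E=∅; C=[((λy. (((λp. p) (y * -3)) * 9)) -4)]; D=∅⟩
step 1: ⟨S=∅; E=∅; C=[-4 :: (λy. (((λp. p) (y * -3)) * 9)) :: AP]; D=∅⟩
step 2: ⟨S=[-4]; E=∅; C=[(λy. (((λp. p) (y * -3)) * 9)) :: AP]; D=∅⟩
step 3: ⟨S=[clo(λy. (((λp. p) (y * -3)) * 9), ∅) :: -4]; E=∅; C=[AP]; D=∅⟩
step 4: ⟨S=∅; E={y↦-4}; C=[(((λp. p) (y * -3)) * 9)]; D=[(∅, ∅, ∅)]⟩
step 5: ⟨S=∅; E={y↦-4}; C=[((λp. p) (y * -3)) :: 9 :: PRIM2(mul)]; D=[(∅, ∅, ∅)]⟩
step 6: ⟨S=∅; E={y↦-4}; C=[(y * -3) :: (λp. p) :: AP :: 9 :: PRIM2(mul)]; D=[(∅, ∅, ∅)]⟩
step 7: ⟨S=∅; E={y↦-4}; C=[y :: -3 :: PRIM2(mul) :: (λp. p) :: AP :: 9 :: PRIM2(mul)]; D=[(∅, ∅, ∅)]⟩
step 8: ⟨S=[-4]; E={y↦-4}; C=[-3 :: PRIM2(mul) :: (λp. p) :: AP :: 9 :: PRIM2(mul)]; D=[(∅, ∅, ∅)]⟩
step 9: ⟨S=[-3 :: -4]; E={y↦-4}; C=[PRIM2(mul) :: (λp. p) :: AP :: 9 :: PRIM2(mul)]; D=[(∅, ∅, ∅)]⟩
step 10: ⟨S=[12]; E={y↦-4}; C=[(λp. p) :: AP :: 9 :: PRIM2(mul)]; D=[(∅, ∅, ∅)]⟩
step 11: ⟨S=[clo(λp. p, {y↦-4}) :: 12]; E={y↦-4}; C=[AP :: 9 :: PRIM2(mul)]; D=[(∅, ∅, ∅)]⟩
step 12: ⟨S=∅; E={p↦12, y↦-4}; C=[p]; D=[(∅, {y↦-4}, [9 :: PRIM2(mul)]) :: (∅, ∅, ∅)]⟩
step 13: ⟨S=[12]; E={p↦12, y↦-4}; C=∅; D=[(∅, {y↦-4}, [9 :: PRIM2(mul)]) :: (∅, ∅, ∅)]⟩
step 14: ⟨S=[12]; E={y↦-4}; C=[9 :: PRIM2(mul)]; D=[(∅, ∅, ∅)]⟩
step 15: ⟨S=[9 :: 12]; E={y↦-4}; C=[PRIM2(mul)]; D=[(∅, ∅, ∅)]⟩
step 16: ⟨S=[108]; E={y↦-4}; C=∅; D=[(∅, ∅, ∅)]⟩
step 17: ⟨S=[108]; E=∅; C=∅; D=∅⟩
→ final value 108

Answer: 108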